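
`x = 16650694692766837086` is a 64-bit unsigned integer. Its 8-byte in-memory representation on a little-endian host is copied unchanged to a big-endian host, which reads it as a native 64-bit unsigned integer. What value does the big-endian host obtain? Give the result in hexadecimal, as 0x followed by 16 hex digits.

0x5E69D9999A2613E7

16650694692766837086 in 64-bit hexadecimal is 0xE713269A99D9695E.
Stored little-endian, the bytes at ascending addresses are 5E 69 D9 99 9A 26 13 E7.
Read back as big-endian, the last byte is least significant, giving 0x5E69D9999A2613E7.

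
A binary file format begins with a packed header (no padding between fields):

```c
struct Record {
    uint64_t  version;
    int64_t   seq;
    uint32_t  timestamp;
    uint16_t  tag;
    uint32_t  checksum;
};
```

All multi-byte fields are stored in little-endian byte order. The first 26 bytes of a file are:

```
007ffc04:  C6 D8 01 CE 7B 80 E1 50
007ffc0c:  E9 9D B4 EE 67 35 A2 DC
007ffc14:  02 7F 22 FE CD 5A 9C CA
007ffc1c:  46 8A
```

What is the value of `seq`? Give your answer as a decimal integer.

-2548415718635561495

`seq` follows `version` (8 bytes), so it starts at byte offset 8 and occupies 8 bytes.
Bytes at offsets 8..15: E9 9D B4 EE 67 35 A2 DC.
In little-endian order the low byte comes first in memory.
Reassemble most-significant byte first: DC A2 35 67 EE B4 9D E9 → 0xDCA23567EEB49DE9.
Top bit is set, so as a signed 64-bit value this is 0xDCA23567EEB49DE9 − 2^64 = -2548415718635561495.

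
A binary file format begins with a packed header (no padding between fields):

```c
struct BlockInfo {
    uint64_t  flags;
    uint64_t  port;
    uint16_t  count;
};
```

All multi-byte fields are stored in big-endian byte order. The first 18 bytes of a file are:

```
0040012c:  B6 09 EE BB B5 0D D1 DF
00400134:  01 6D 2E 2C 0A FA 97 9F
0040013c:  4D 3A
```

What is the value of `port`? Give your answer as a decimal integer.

102789133197023135

`port` follows `flags` (8 bytes), so it starts at byte offset 8 and occupies 8 bytes.
Bytes at offsets 8..15: 01 6D 2E 2C 0A FA 97 9F.
Big-endian: lowest address holds the most-significant byte.
The bytes are already most-significant first: 0x016D2E2C0AFA979F.
0x016D2E2C0AFA979F = 102789133197023135.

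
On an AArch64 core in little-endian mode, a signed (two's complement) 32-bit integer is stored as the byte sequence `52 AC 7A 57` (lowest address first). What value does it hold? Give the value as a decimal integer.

In little-endian order the low byte comes first in memory.
Reassemble most-significant byte first: 57 7A AC 52 → 0x577AAC52.
0x577AAC52 = 1467657298.

1467657298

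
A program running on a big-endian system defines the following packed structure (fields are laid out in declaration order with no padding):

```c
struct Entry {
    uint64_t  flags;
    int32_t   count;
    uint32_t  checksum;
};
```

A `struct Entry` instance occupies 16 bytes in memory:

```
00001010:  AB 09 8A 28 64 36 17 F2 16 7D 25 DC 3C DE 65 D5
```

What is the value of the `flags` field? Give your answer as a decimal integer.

`flags` is the first field, at byte offset 0, occupying 8 bytes.
Bytes at offsets 0..7: AB 09 8A 28 64 36 17 F2.
Big-endian stores the most-significant byte at the lowest address.
The bytes are already most-significant first: 0xAB098A28643617F2.
0xAB098A28643617F2 = 12324533761360664562.

12324533761360664562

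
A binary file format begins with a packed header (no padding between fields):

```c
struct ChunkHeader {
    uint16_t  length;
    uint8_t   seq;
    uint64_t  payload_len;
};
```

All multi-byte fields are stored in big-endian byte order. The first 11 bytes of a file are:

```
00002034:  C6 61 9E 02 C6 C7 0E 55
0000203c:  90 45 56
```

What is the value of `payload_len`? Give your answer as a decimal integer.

200066097843553622

`payload_len` follows `length` (2 B), `seq` (1 B), so it starts at offset 2 + 1 = 3 and occupies 8 bytes.
Bytes at offsets 3..10: 02 C6 C7 0E 55 90 45 56.
Big-endian stores the most-significant byte at the lowest address.
The bytes are already most-significant first: 0x02C6C70E55904556.
0x02C6C70E55904556 = 200066097843553622.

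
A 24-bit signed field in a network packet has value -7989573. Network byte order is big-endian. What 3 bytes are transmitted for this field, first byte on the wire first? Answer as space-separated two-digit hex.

Two's complement of -7989573 in 24 bits: 7989573 = 0x79E945; invert → 0x8616BA; add 1 → 0x8616BB.
Split into bytes (most-significant first): 86 16 BB.
Big-endian: lowest address holds the most-significant byte.
So the memory order matches the most-significant-first order: 86 16 BB.

86 16 BB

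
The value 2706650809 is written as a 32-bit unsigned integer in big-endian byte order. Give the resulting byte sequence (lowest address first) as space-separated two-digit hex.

2706650809 in hexadecimal, padded to 32 bits, is 0xA15436B9.
Split into bytes (most-significant first): A1 54 36 B9.
Big-endian stores the most-significant byte at the lowest address.
So the memory order matches the most-significant-first order: A1 54 36 B9.

A1 54 36 B9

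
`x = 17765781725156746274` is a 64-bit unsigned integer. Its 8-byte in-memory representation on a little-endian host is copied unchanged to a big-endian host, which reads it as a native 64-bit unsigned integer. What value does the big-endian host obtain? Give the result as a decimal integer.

2460117776446819574

17765781725156746274 in 64-bit hexadecimal is 0xF68CBC5A15182422.
Stored little-endian, the bytes at ascending addresses are 22 24 18 15 5A BC 8C F6.
Read back as big-endian, the last byte is least significant, giving 0x222418155ABC8CF6.
0x222418155ABC8CF6 = 2460117776446819574.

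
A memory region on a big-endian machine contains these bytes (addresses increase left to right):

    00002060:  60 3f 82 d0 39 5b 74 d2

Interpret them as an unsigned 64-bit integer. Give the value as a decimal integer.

6935405782000956626

Big-endian: lowest address holds the most-significant byte.
The bytes are already most-significant first: 0x603F82D0395B74D2.
0x603F82D0395B74D2 = 6935405782000956626.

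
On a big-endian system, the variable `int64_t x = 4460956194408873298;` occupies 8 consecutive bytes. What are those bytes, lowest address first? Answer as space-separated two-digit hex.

4460956194408873298 in hexadecimal, padded to 64 bits, is 0x3DE880060E51BD52.
Split into bytes (most-significant first): 3D E8 80 06 0E 51 BD 52.
In big-endian order the high byte comes first in memory.
So the memory order matches the most-significant-first order: 3D E8 80 06 0E 51 BD 52.

3D E8 80 06 0E 51 BD 52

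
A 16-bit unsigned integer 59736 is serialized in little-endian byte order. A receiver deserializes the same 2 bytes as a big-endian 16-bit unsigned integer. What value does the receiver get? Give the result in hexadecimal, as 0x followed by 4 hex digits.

0x58E9

59736 in 16-bit hexadecimal is 0xE958.
Stored little-endian, the bytes at ascending addresses are 58 E9.
Read back as big-endian, the last byte is least significant, giving 0x58E9.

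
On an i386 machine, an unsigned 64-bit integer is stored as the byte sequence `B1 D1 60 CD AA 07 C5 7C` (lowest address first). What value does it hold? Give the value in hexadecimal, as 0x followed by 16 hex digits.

0x7CC507AACD60D1B1

In little-endian order the low byte comes first in memory.
Reassemble most-significant byte first: 7C C5 07 AA CD 60 D1 B1 → 0x7CC507AACD60D1B1.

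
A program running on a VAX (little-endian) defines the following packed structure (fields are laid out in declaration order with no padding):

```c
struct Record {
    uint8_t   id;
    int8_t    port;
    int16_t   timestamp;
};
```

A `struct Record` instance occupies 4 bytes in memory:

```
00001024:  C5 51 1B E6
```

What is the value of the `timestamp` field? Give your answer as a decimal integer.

`timestamp` follows `id` (1 B), `port` (1 B), so it starts at offset 1 + 1 = 2 and occupies 2 bytes.
Bytes at offsets 2..3: 1B E6.
Little-endian stores the least-significant byte at the lowest address.
Reassemble most-significant byte first: E6 1B → 0xE61B.
Top bit is set, so as a signed 16-bit value this is 0xE61B − 2^16 = -6629.

-6629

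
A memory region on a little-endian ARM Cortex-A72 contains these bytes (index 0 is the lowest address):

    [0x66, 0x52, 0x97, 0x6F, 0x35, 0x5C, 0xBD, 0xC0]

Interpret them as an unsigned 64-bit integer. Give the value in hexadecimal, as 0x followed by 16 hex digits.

Little-endian: lowest address holds the least-significant byte.
Reassemble most-significant byte first: C0 BD 5C 35 6F 97 52 66 → 0xC0BD5C356F975266.

0xC0BD5C356F975266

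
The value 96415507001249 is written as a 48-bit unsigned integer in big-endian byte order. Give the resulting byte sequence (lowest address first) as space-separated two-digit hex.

57 B0 7C 0B AF A1

96415507001249 in hexadecimal, padded to 48 bits, is 0x57B07C0BAFA1.
Split into bytes (most-significant first): 57 B0 7C 0B AF A1.
Big-endian stores the most-significant byte at the lowest address.
So the memory order matches the most-significant-first order: 57 B0 7C 0B AF A1.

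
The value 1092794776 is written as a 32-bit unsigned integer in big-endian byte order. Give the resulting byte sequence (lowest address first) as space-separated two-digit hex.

1092794776 in hexadecimal, padded to 32 bits, is 0x4122B998.
Split into bytes (most-significant first): 41 22 B9 98.
Big-endian: lowest address holds the most-significant byte.
So the memory order matches the most-significant-first order: 41 22 B9 98.

41 22 B9 98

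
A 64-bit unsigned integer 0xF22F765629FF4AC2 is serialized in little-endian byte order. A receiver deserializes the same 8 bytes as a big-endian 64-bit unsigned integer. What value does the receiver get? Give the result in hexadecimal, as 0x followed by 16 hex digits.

0xC24AFF2956762FF2

Stored little-endian, the bytes at ascending addresses are C2 4A FF 29 56 76 2F F2.
Read back as big-endian, the last byte is least significant, giving 0xC24AFF2956762FF2.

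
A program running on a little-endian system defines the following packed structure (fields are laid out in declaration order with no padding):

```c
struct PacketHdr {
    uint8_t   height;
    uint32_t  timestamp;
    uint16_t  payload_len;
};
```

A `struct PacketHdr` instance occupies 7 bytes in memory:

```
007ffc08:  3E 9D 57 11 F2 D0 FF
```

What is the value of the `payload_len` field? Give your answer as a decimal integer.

65488

`payload_len` follows `height` (1 B), `timestamp` (4 B), so it starts at offset 1 + 4 = 5 and occupies 2 bytes.
Bytes at offsets 5..6: D0 FF.
Little-endian: lowest address holds the least-significant byte.
Reassemble most-significant byte first: FF D0 → 0xFFD0.
0xFFD0 = 65488.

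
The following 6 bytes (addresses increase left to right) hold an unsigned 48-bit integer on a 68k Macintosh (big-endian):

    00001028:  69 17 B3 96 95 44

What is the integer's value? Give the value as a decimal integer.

In big-endian order the high byte comes first in memory.
The bytes are already most-significant first: 0x6917B3969544.
0x6917B3969544 = 115550518154564.

115550518154564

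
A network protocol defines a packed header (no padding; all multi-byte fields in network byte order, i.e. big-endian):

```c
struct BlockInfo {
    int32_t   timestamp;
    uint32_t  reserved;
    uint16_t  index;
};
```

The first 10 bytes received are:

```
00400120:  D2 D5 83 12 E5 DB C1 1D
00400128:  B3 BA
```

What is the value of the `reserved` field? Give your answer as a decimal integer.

`reserved` follows `timestamp` (4 bytes), so it starts at byte offset 4 and occupies 4 bytes.
Bytes at offsets 4..7: E5 DB C1 1D.
Big-endian: lowest address holds the most-significant byte.
The bytes are already most-significant first: 0xE5DBC11D.
0xE5DBC11D = 3856384285.

3856384285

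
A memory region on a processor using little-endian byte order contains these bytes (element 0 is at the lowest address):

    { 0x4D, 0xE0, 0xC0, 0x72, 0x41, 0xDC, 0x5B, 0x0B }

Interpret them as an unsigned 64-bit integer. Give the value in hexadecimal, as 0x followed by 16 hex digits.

0x0B5BDC4172C0E04D

In little-endian order the low byte comes first in memory.
Reassemble most-significant byte first: 0B 5B DC 41 72 C0 E0 4D → 0x0B5BDC4172C0E04D.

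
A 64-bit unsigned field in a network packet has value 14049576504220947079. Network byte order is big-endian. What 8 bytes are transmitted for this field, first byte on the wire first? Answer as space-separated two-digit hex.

C2 FA 1F 64 8A C3 92 87

14049576504220947079 in hexadecimal, padded to 64 bits, is 0xC2FA1F648AC39287.
Split into bytes (most-significant first): C2 FA 1F 64 8A C3 92 87.
Big-endian stores the most-significant byte at the lowest address.
So the memory order matches the most-significant-first order: C2 FA 1F 64 8A C3 92 87.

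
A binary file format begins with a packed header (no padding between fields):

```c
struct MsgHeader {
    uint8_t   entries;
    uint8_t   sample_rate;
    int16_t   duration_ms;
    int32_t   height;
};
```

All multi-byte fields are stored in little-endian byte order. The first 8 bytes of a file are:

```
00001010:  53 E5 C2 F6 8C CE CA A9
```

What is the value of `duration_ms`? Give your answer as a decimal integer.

-2366

`duration_ms` follows `entries` (1 B), `sample_rate` (1 B), so it starts at offset 1 + 1 = 2 and occupies 2 bytes.
Bytes at offsets 2..3: C2 F6.
Little-endian stores the least-significant byte at the lowest address.
Reassemble most-significant byte first: F6 C2 → 0xF6C2.
Top bit is set, so as a signed 16-bit value this is 0xF6C2 − 2^16 = -2366.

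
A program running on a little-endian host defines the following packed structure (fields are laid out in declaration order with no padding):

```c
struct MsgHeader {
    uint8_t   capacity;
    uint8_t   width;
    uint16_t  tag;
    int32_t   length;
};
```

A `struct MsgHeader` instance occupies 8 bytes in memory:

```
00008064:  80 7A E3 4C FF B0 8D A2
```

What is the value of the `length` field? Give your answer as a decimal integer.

`length` follows `capacity` (1 B), `width` (1 B), `tag` (2 B), so it starts at offset 1 + 1 + 2 = 4 and occupies 4 bytes.
Bytes at offsets 4..7: FF B0 8D A2.
Little-endian: lowest address holds the least-significant byte.
Reassemble most-significant byte first: A2 8D B0 FF → 0xA28DB0FF.
Top bit is set, so as a signed 32-bit value this is 0xA28DB0FF − 2^32 = -1567772417.

-1567772417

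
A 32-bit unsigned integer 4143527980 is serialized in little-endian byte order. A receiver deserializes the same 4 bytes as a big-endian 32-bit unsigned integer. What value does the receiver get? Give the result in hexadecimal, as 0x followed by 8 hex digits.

4143527980 in 32-bit hexadecimal is 0xF6F9382C.
Stored little-endian, the bytes at ascending addresses are 2C 38 F9 F6.
Read back as big-endian, the last byte is least significant, giving 0x2C38F9F6.

0x2C38F9F6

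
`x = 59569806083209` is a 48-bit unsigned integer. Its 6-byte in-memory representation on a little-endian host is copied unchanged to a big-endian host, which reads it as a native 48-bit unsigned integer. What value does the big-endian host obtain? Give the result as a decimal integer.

59569806083209 in 48-bit hexadecimal is 0x362DAD218489.
Stored little-endian, the bytes at ascending addresses are 89 84 21 AD 2D 36.
Read back as big-endian, the last byte is least significant, giving 0x898421AD2D36.
0x898421AD2D36 = 151200593685814.

151200593685814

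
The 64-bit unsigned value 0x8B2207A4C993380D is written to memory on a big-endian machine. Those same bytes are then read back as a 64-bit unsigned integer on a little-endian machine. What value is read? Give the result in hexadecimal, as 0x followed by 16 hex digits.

0x0D3893C9A407228B

Stored big-endian, the bytes at ascending addresses are 8B 22 07 A4 C9 93 38 0D.
Read back as little-endian, the first byte is least significant, giving 0x0D3893C9A407228B.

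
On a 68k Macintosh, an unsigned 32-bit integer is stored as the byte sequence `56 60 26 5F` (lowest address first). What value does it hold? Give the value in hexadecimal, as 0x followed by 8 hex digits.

0x5660265F

Big-endian stores the most-significant byte at the lowest address.
The bytes are already most-significant first: 0x5660265F.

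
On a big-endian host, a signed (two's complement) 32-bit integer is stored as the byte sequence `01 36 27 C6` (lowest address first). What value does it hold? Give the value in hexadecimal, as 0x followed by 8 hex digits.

In big-endian order the high byte comes first in memory.
The bytes are already most-significant first: 0x013627C6.

0x013627C6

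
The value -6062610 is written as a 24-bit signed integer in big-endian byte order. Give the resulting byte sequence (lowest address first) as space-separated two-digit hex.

A3 7D EE

Two's complement of -6062610 in 24 bits: 6062610 = 0x5C8212; invert → 0xA37DED; add 1 → 0xA37DEE.
Split into bytes (most-significant first): A3 7D EE.
Big-endian: lowest address holds the most-significant byte.
So the memory order matches the most-significant-first order: A3 7D EE.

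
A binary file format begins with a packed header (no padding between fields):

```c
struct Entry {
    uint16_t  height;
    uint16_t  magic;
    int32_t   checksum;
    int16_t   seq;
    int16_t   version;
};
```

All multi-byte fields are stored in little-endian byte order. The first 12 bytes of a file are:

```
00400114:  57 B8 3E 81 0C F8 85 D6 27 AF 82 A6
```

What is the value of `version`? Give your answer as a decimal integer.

-22910

`version` follows `height` (2 B), `magic` (2 B), `checksum` (4 B), `seq` (2 B), so it starts at offset 2 + 2 + 4 + 2 = 10 and occupies 2 bytes.
Bytes at offsets 10..11: 82 A6.
Little-endian: lowest address holds the least-significant byte.
Reassemble most-significant byte first: A6 82 → 0xA682.
Top bit is set, so as a signed 16-bit value this is 0xA682 − 2^16 = -22910.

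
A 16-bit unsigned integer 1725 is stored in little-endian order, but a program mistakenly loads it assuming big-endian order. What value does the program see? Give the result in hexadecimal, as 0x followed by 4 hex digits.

1725 in 16-bit hexadecimal is 0x06BD.
Stored little-endian, the bytes at ascending addresses are BD 06.
Read back as big-endian, the last byte is least significant, giving 0xBD06.

0xBD06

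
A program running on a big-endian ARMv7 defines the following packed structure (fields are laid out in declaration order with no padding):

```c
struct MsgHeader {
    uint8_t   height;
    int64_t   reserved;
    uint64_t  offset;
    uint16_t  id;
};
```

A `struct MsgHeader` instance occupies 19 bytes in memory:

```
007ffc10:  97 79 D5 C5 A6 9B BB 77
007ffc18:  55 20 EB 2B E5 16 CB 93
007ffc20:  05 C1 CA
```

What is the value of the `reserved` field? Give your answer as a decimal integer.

`reserved` follows `height` (1 byte), so it starts at byte offset 1 and occupies 8 bytes.
Bytes at offsets 1..8: 79 D5 C5 A6 9B BB 77 55.
In big-endian order the high byte comes first in memory.
The bytes are already most-significant first: 0x79D5C5A69BBB7755.
0x79D5C5A69BBB7755 = 8779140367996647253.

8779140367996647253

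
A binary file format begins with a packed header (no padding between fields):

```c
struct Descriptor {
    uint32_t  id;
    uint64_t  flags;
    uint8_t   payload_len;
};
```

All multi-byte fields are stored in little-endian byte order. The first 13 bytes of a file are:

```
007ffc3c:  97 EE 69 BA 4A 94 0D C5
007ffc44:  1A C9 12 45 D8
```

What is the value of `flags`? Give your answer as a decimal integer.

4977261655010153546

`flags` follows `id` (4 bytes), so it starts at byte offset 4 and occupies 8 bytes.
Bytes at offsets 4..11: 4A 94 0D C5 1A C9 12 45.
In little-endian order the low byte comes first in memory.
Reassemble most-significant byte first: 45 12 C9 1A C5 0D 94 4A → 0x4512C91AC50D944A.
0x4512C91AC50D944A = 4977261655010153546.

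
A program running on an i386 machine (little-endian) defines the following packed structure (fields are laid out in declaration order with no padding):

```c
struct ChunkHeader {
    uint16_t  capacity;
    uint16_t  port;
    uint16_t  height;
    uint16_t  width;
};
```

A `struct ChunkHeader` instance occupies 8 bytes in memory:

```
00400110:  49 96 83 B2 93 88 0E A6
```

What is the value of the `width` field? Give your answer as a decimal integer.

`width` follows `capacity` (2 B), `port` (2 B), `height` (2 B), so it starts at offset 2 + 2 + 2 = 6 and occupies 2 bytes.
Bytes at offsets 6..7: 0E A6.
Little-endian stores the least-significant byte at the lowest address.
Reassemble most-significant byte first: A6 0E → 0xA60E.
0xA60E = 42510.

42510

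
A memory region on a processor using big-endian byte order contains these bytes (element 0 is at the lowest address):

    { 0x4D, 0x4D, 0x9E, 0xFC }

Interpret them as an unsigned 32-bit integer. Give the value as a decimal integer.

1296932604

Big-endian stores the most-significant byte at the lowest address.
The bytes are already most-significant first: 0x4D4D9EFC.
0x4D4D9EFC = 1296932604.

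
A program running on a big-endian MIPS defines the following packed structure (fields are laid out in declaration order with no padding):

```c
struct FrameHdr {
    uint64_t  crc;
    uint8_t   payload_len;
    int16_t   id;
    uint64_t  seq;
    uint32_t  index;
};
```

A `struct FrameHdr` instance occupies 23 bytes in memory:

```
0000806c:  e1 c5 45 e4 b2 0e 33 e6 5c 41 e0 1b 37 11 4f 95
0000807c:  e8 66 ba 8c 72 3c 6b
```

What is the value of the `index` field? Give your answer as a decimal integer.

2356296811

`index` follows `crc` (8 B), `payload_len` (1 B), `id` (2 B), `seq` (8 B), so it starts at offset 8 + 1 + 2 + 8 = 19 and occupies 4 bytes.
Bytes at offsets 19..22: 8C 72 3C 6B.
Big-endian: lowest address holds the most-significant byte.
The bytes are already most-significant first: 0x8C723C6B.
0x8C723C6B = 2356296811.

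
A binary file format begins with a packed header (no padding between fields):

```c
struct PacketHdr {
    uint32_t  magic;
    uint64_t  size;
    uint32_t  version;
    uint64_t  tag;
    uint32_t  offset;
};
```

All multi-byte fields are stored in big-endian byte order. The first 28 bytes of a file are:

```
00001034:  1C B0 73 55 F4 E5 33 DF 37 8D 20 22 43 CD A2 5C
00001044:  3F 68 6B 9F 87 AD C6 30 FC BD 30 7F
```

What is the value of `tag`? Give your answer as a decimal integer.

`tag` follows `magic` (4 B), `size` (8 B), `version` (4 B), so it starts at offset 4 + 8 + 4 = 16 and occupies 8 bytes.
Bytes at offsets 16..23: 3F 68 6B 9F 87 AD C6 30.
In big-endian order the high byte comes first in memory.
The bytes are already most-significant first: 0x3F686B9F87ADC630.
0x3F686B9F87ADC630 = 4569020154887652912.

4569020154887652912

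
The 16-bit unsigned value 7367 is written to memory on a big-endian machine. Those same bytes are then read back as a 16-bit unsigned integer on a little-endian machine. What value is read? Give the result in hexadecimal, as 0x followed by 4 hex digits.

7367 in 16-bit hexadecimal is 0x1CC7.
Stored big-endian, the bytes at ascending addresses are 1C C7.
Read back as little-endian, the first byte is least significant, giving 0xC71C.

0xC71C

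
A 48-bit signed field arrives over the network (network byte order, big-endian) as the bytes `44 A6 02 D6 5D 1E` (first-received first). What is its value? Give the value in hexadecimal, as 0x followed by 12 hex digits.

Big-endian stores the most-significant byte at the lowest address.
The bytes are already most-significant first: 0x44A602D65D1E.

0x44A602D65D1E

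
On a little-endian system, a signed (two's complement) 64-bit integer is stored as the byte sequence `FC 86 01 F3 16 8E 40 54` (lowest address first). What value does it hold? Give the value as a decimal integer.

Little-endian: lowest address holds the least-significant byte.
Reassemble most-significant byte first: 54 40 8E 16 F3 01 86 FC → 0x54408E16F30186FC.
0x54408E16F30186FC = 6071008526912816892.

6071008526912816892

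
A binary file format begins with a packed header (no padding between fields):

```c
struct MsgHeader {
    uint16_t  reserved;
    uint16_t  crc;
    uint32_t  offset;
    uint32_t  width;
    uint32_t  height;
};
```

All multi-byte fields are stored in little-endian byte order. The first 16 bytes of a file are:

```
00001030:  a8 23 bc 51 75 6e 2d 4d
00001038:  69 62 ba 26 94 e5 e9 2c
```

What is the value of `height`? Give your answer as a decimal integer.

753526164

`height` follows `reserved` (2 B), `crc` (2 B), `offset` (4 B), `width` (4 B), so it starts at offset 2 + 2 + 4 + 4 = 12 and occupies 4 bytes.
Bytes at offsets 12..15: 94 E5 E9 2C.
Little-endian: lowest address holds the least-significant byte.
Reassemble most-significant byte first: 2C E9 E5 94 → 0x2CE9E594.
0x2CE9E594 = 753526164.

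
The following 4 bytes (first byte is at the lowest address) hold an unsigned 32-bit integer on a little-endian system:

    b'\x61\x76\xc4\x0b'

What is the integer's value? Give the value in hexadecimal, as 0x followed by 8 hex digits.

0x0BC47661

Little-endian: lowest address holds the least-significant byte.
Reassemble most-significant byte first: 0B C4 76 61 → 0x0BC47661.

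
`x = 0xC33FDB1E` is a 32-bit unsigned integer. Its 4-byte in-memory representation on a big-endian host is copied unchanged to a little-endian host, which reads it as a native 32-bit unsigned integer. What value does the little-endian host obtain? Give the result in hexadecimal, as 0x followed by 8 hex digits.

Stored big-endian, the bytes at ascending addresses are C3 3F DB 1E.
Read back as little-endian, the first byte is least significant, giving 0x1EDB3FC3.

0x1EDB3FC3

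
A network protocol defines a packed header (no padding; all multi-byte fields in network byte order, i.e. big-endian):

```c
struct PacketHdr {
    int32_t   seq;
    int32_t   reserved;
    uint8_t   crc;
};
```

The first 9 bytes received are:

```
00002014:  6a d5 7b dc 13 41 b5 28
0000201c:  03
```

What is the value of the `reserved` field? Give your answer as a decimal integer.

`reserved` follows `seq` (4 bytes), so it starts at byte offset 4 and occupies 4 bytes.
Bytes at offsets 4..7: 13 41 B5 28.
Big-endian: lowest address holds the most-significant byte.
The bytes are already most-significant first: 0x1341B528.
0x1341B528 = 323073320.

323073320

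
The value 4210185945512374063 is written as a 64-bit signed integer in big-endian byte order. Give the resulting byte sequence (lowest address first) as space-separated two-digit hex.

4210185945512374063 in hexadecimal, padded to 64 bits, is 0x3A6D95CF989B6F2F.
Split into bytes (most-significant first): 3A 6D 95 CF 98 9B 6F 2F.
In big-endian order the high byte comes first in memory.
So the memory order matches the most-significant-first order: 3A 6D 95 CF 98 9B 6F 2F.

3A 6D 95 CF 98 9B 6F 2F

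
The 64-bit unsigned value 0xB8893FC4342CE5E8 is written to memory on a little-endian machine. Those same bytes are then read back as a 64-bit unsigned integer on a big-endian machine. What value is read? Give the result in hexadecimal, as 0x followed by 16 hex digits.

Stored little-endian, the bytes at ascending addresses are E8 E5 2C 34 C4 3F 89 B8.
Read back as big-endian, the last byte is least significant, giving 0xE8E52C34C43F89B8.

0xE8E52C34C43F89B8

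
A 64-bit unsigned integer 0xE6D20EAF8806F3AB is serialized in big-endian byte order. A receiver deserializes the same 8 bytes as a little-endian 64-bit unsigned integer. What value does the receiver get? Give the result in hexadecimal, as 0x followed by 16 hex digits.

Stored big-endian, the bytes at ascending addresses are E6 D2 0E AF 88 06 F3 AB.
Read back as little-endian, the first byte is least significant, giving 0xABF30688AF0ED2E6.

0xABF30688AF0ED2E6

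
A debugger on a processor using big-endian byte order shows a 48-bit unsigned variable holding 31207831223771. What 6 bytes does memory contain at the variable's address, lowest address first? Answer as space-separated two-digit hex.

31207831223771 in hexadecimal, padded to 48 bits, is 0x1C6223B1BDDB.
Split into bytes (most-significant first): 1C 62 23 B1 BD DB.
Big-endian stores the most-significant byte at the lowest address.
So the memory order matches the most-significant-first order: 1C 62 23 B1 BD DB.

1C 62 23 B1 BD DB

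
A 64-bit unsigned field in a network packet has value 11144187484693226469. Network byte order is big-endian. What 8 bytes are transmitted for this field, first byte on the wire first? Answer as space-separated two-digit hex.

9A A8 1B 79 0F 7E 63 E5

11144187484693226469 in hexadecimal, padded to 64 bits, is 0x9AA81B790F7E63E5.
Split into bytes (most-significant first): 9A A8 1B 79 0F 7E 63 E5.
Big-endian: lowest address holds the most-significant byte.
So the memory order matches the most-significant-first order: 9A A8 1B 79 0F 7E 63 E5.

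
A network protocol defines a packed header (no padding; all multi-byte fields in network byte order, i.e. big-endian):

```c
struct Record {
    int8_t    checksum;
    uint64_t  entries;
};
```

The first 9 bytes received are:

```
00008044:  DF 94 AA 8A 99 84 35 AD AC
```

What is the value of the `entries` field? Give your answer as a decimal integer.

`entries` follows `checksum` (1 byte), so it starts at byte offset 1 and occupies 8 bytes.
Bytes at offsets 1..8: 94 AA 8A 99 84 35 AD AC.
In big-endian order the high byte comes first in memory.
The bytes are already most-significant first: 0x94AA8A998435ADAC.
0x94AA8A998435ADAC = 10712527055606885804.

10712527055606885804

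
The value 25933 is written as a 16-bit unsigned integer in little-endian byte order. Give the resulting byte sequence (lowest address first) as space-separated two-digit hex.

4D 65

25933 in hexadecimal, padded to 16 bits, is 0x654D.
Split into bytes (most-significant first): 65 4D.
In little-endian order the low byte comes first in memory.
So at ascending addresses the bytes are 4D 65.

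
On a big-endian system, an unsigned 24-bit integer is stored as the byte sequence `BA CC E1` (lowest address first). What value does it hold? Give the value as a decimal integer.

In big-endian order the high byte comes first in memory.
The bytes are already most-significant first: 0xBACCE1.
0xBACCE1 = 12242145.

12242145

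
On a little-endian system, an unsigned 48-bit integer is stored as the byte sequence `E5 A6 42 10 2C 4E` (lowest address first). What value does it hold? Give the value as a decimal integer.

85951158331109

Little-endian: lowest address holds the least-significant byte.
Reassemble most-significant byte first: 4E 2C 10 42 A6 E5 → 0x4E2C1042A6E5.
0x4E2C1042A6E5 = 85951158331109.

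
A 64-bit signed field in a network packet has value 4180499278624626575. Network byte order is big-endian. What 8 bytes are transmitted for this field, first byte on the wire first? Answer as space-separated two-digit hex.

3A 04 1D F1 D6 32 97 8F

4180499278624626575 in hexadecimal, padded to 64 bits, is 0x3A041DF1D632978F.
Split into bytes (most-significant first): 3A 04 1D F1 D6 32 97 8F.
Big-endian: lowest address holds the most-significant byte.
So the memory order matches the most-significant-first order: 3A 04 1D F1 D6 32 97 8F.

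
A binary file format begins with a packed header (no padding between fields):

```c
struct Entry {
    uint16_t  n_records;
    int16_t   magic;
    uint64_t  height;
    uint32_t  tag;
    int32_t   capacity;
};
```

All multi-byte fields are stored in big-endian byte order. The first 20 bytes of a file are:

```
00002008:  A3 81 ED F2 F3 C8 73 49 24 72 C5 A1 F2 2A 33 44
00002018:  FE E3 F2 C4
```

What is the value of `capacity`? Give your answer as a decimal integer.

-18615612

`capacity` follows `n_records` (2 B), `magic` (2 B), `height` (8 B), `tag` (4 B), so it starts at offset 2 + 2 + 8 + 4 = 16 and occupies 4 bytes.
Bytes at offsets 16..19: FE E3 F2 C4.
In big-endian order the high byte comes first in memory.
The bytes are already most-significant first: 0xFEE3F2C4.
Top bit is set, so as a signed 32-bit value this is 0xFEE3F2C4 − 2^32 = -18615612.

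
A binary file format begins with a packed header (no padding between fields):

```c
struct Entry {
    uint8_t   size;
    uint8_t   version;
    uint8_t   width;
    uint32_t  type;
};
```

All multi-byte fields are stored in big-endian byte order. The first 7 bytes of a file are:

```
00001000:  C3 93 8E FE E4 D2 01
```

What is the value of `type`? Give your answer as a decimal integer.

4276408833

`type` follows `size` (1 B), `version` (1 B), `width` (1 B), so it starts at offset 1 + 1 + 1 = 3 and occupies 4 bytes.
Bytes at offsets 3..6: FE E4 D2 01.
In big-endian order the high byte comes first in memory.
The bytes are already most-significant first: 0xFEE4D201.
0xFEE4D201 = 4276408833.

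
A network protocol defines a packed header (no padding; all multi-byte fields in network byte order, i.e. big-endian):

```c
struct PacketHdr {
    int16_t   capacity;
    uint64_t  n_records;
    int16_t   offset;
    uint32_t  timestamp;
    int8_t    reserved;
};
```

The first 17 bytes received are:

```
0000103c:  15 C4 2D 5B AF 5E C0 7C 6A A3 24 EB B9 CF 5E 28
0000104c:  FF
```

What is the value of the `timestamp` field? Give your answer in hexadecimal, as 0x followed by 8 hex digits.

0xB9CF5E28

`timestamp` follows `capacity` (2 B), `n_records` (8 B), `offset` (2 B), so it starts at offset 2 + 8 + 2 = 12 and occupies 4 bytes.
Bytes at offsets 12..15: B9 CF 5E 28.
Big-endian: lowest address holds the most-significant byte.
The bytes are already most-significant first: 0xB9CF5E28.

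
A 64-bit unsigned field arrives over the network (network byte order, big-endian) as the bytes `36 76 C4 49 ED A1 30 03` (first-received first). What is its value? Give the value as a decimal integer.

3924539947098386435

Big-endian stores the most-significant byte at the lowest address.
The bytes are already most-significant first: 0x3676C449EDA13003.
0x3676C449EDA13003 = 3924539947098386435.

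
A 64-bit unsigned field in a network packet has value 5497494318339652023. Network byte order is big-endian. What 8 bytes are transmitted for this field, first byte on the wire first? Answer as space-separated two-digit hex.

4C 4B 05 F4 9F 5C F9 B7

5497494318339652023 in hexadecimal, padded to 64 bits, is 0x4C4B05F49F5CF9B7.
Split into bytes (most-significant first): 4C 4B 05 F4 9F 5C F9 B7.
In big-endian order the high byte comes first in memory.
So the memory order matches the most-significant-first order: 4C 4B 05 F4 9F 5C F9 B7.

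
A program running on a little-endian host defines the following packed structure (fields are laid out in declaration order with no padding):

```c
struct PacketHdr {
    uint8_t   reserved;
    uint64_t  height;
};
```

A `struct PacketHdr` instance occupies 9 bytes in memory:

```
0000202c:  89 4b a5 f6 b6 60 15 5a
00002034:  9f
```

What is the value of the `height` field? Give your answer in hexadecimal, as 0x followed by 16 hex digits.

0x9F5A1560B6F6A54B

`height` follows `reserved` (1 byte), so it starts at byte offset 1 and occupies 8 bytes.
Bytes at offsets 1..8: 4B A5 F6 B6 60 15 5A 9F.
In little-endian order the low byte comes first in memory.
Reassemble most-significant byte first: 9F 5A 15 60 B6 F6 A5 4B → 0x9F5A1560B6F6A54B.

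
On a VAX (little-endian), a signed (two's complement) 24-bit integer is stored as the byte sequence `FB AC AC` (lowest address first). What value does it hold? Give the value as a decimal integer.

-5460741

Little-endian stores the least-significant byte at the lowest address.
Reassemble most-significant byte first: AC AC FB → 0xACACFB.
Top bit is set, so as a signed 24-bit value this is 0xACACFB − 2^24 = -5460741.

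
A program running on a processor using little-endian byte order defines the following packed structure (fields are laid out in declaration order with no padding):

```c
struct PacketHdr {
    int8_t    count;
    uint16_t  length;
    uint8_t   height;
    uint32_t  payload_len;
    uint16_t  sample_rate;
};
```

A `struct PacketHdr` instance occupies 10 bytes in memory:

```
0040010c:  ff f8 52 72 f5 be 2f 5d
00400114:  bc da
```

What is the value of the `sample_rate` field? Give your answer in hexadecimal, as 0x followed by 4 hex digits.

0xDABC

`sample_rate` follows `count` (1 B), `length` (2 B), `height` (1 B), `payload_len` (4 B), so it starts at offset 1 + 2 + 1 + 4 = 8 and occupies 2 bytes.
Bytes at offsets 8..9: BC DA.
Little-endian: lowest address holds the least-significant byte.
Reassemble most-significant byte first: DA BC → 0xDABC.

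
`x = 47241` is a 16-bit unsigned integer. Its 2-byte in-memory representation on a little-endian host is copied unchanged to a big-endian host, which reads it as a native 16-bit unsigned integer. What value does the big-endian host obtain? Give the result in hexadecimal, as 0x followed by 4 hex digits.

0x89B8

47241 in 16-bit hexadecimal is 0xB889.
Stored little-endian, the bytes at ascending addresses are 89 B8.
Read back as big-endian, the last byte is least significant, giving 0x89B8.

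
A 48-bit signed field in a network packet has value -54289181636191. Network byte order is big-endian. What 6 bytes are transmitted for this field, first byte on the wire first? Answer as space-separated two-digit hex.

Two's complement of -54289181636191 in 48 bits: 54289181636191 = 0x31602F62F65F; invert → 0xCE9FD09D09A0; add 1 → 0xCE9FD09D09A1.
Split into bytes (most-significant first): CE 9F D0 9D 09 A1.
Big-endian stores the most-significant byte at the lowest address.
So the memory order matches the most-significant-first order: CE 9F D0 9D 09 A1.

CE 9F D0 9D 09 A1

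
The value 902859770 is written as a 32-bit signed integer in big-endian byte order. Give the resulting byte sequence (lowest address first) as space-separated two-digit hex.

902859770 in hexadecimal, padded to 32 bits, is 0x35D08BFA.
Split into bytes (most-significant first): 35 D0 8B FA.
Big-endian stores the most-significant byte at the lowest address.
So the memory order matches the most-significant-first order: 35 D0 8B FA.

35 D0 8B FA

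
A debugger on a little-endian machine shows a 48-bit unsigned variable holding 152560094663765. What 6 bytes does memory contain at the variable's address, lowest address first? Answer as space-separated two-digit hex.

152560094663765 in hexadecimal, padded to 48 bits, is 0x8AC0AA3FD455.
Split into bytes (most-significant first): 8A C0 AA 3F D4 55.
In little-endian order the low byte comes first in memory.
So at ascending addresses the bytes are 55 D4 3F AA C0 8A.

55 D4 3F AA C0 8A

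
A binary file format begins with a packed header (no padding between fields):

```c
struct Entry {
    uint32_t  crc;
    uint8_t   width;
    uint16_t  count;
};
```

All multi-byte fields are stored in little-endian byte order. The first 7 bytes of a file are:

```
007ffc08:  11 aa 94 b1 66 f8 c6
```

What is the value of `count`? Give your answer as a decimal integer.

50936

`count` follows `crc` (4 B), `width` (1 B), so it starts at offset 4 + 1 = 5 and occupies 2 bytes.
Bytes at offsets 5..6: F8 C6.
Little-endian: lowest address holds the least-significant byte.
Reassemble most-significant byte first: C6 F8 → 0xC6F8.
0xC6F8 = 50936.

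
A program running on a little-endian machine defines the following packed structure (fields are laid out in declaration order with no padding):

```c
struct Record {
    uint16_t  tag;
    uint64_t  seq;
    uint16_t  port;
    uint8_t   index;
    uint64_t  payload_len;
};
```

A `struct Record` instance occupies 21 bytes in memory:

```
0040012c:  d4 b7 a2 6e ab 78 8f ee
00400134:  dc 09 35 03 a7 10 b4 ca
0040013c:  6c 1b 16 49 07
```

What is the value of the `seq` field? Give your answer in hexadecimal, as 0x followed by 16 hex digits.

0x09DCEE8F78AB6EA2

`seq` follows `tag` (2 bytes), so it starts at byte offset 2 and occupies 8 bytes.
Bytes at offsets 2..9: A2 6E AB 78 8F EE DC 09.
Little-endian: lowest address holds the least-significant byte.
Reassemble most-significant byte first: 09 DC EE 8F 78 AB 6E A2 → 0x09DCEE8F78AB6EA2.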